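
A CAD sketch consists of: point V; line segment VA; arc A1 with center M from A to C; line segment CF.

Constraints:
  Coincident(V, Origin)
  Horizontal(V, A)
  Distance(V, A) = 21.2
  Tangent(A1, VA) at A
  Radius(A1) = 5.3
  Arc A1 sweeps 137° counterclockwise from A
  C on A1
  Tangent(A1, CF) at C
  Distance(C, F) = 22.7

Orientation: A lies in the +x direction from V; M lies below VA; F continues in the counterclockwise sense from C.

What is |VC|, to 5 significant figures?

19.836

V is at the origin; VA is horizontal with |VA| = 21.2 and A on the +x side, so A = (21.200, 0.0000). Since A1 is tangent to VA there, MA ⟂ VA, so M = A + (0, -5.3) = (21.200, -5.3000). On A1, A sits at bearing 90° from M; a 137° counterclockwise sweep puts C at bearing 227°, so C = M + 5.3·(cos 227°, sin 227°) = (17.585, -9.1762). Then |VC| = |C − V| = 19.836.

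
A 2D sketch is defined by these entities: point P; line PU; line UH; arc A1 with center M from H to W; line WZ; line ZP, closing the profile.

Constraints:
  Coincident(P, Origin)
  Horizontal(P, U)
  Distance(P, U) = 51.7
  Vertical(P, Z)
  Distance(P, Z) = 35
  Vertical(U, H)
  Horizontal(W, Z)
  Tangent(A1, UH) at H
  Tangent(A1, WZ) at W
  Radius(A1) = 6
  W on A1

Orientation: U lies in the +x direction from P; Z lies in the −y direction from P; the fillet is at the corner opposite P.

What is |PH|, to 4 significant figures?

59.28

P is at the origin; P and U share the same y with |PU| = 51.7 and U on the +x side, so U = (51.70, 0.000). PZ is vertical with |PZ| = 35.0 and Z on the −y side, so Z = (0.000, -35.00). The virtual corner opposite P is at (51.70, -35.00). The tangent condition forces MH to be normal to UH and A1 meets WZ tangentially, so MW is at right angles to WZ, with radius 6.0, so the center M sits 6.0 in from both sides at M = (45.70, -29.00). That places the tangent points at H = (51.70, -29.00) on UH and W = (45.70, -35.00) on WZ. Then |PH| = |H − P| = 59.28.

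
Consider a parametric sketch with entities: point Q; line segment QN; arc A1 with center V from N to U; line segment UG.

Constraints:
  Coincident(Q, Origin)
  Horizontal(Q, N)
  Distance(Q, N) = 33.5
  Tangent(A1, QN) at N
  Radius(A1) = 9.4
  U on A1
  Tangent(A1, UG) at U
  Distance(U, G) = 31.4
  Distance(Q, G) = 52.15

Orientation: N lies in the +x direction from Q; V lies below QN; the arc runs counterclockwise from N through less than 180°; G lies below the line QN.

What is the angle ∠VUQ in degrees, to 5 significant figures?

142.99°

Checks: |VU| = 9.400 ✓; ∠(VU, UG) = 90.00° ✓; |UG| = 31.40 ✓; |QG| = 52.15 ✓.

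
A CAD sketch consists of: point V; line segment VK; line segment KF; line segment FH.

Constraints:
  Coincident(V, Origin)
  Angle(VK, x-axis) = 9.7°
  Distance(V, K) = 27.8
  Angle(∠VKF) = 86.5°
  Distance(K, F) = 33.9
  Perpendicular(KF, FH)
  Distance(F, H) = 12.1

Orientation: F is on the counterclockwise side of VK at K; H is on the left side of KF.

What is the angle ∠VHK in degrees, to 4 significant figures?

45.56°

V is at the origin; VK runs at 9.7° with length 27.8, so K = 27.8·(cos 9.7°, sin 9.7°) = (27.40, 4.684). ∠VKF = 86.5°, so KF runs at 9.7° + (180° − 86.5°) = 103.2° from the x-axis; with |KF| = 33.9, F = K + 33.9·(cos 103.2°, sin 103.2°) = (19.66, 37.69). KF is perpendicular to FH; with |FH| = 12.1 on the left of KF, H = F + 12.1·(-0.9736, -0.2284) = (7.881, 34.93). Then cos ∠VHK = HV·HK / (|HV||HK|), giving 45.56°.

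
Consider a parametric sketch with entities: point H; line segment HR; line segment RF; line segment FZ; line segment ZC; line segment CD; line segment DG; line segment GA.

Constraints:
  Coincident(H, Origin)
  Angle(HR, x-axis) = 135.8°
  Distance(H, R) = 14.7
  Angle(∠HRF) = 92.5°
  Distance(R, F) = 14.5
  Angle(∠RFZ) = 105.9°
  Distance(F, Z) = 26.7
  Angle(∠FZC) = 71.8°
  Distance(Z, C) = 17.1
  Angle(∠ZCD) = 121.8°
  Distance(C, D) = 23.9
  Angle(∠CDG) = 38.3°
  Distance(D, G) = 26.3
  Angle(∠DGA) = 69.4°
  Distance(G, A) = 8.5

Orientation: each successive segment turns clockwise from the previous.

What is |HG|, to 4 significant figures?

17.96

H is at the origin; HR runs at 135.8° with length 14.7, so R = (-10.54, 10.25). ∠HRF = 92.5° gives RF at 48.30° from the x-axis; with |RF| = 14.5, F = (-0.8927, 21.07). ∠RFZ = 105.9° gives FZ at -25.80° from the x-axis; with |FZ| = 26.7, Z = (23.15, 9.454). ∠FZC = 71.8° gives ZC at -134.0° from the x-axis; with |ZC| = 17.1, C = (11.27, -2.847). ∠ZCD = 121.8° gives CD at 167.8° from the x-axis; with |CD| = 23.9, D = (-12.09, 2.204). ∠CDG = 38.3° gives DG at 26.10° from the x-axis; with |DG| = 26.3, G = (11.52, 13.77). Then |HG| = |G − H| = 17.96.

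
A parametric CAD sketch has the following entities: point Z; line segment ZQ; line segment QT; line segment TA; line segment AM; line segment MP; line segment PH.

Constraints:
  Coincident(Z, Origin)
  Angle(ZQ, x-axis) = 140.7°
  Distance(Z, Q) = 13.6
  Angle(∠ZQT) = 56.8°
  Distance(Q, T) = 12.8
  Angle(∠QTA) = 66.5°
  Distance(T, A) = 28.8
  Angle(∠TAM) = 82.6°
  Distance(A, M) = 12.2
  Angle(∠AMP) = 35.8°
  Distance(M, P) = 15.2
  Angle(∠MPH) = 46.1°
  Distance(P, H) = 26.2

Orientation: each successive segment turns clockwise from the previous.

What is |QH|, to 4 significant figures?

40.59

Z is at the origin; ZQ runs at 140.7° with length 13.6, so Q = (-10.52, 8.614). ∠ZQT = 56.8° gives QT at 17.50° from the x-axis; with |QT| = 12.8, T = (1.683, 12.46). ∠QTA = 66.5° gives TA at -96.00° from the x-axis; with |TA| = 28.8, A = (-1.327, -16.18). ∠TAM = 82.6° gives AM at 166.6° from the x-axis; with |AM| = 12.2, M = (-13.19, -13.35). ∠AMP = 35.8° gives MP at 22.40° from the x-axis; with |MP| = 15.2, P = (0.8582, -7.560). ∠MPH = 46.1° gives PH at -111.5° from the x-axis; with |PH| = 26.2, H = (-8.744, -31.94). Then |QH| = |H − Q| = 40.59.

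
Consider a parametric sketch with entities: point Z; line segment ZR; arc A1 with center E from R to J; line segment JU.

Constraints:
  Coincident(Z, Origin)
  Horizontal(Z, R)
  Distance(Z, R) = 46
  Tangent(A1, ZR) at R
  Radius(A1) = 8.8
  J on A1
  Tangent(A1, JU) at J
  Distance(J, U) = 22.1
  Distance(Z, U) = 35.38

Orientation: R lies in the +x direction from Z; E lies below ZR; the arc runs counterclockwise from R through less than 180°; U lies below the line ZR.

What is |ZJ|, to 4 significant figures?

38.74

Checks: |EJ| = 8.800 ✓; ∠(EJ, JU) = 90.00° ✓; |JU| = 22.10 ✓; |ZU| = 35.38 ✓.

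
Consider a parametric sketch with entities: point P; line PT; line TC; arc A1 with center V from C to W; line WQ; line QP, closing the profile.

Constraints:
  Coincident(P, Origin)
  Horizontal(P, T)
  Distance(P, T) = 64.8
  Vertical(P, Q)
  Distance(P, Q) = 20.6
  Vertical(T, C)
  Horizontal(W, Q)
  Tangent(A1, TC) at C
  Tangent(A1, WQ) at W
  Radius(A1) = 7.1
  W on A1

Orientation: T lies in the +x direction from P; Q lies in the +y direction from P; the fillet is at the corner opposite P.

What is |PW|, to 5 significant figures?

61.267

The virtual corner opposite P is at (64.800, 20.600). A1 meets TC tangentially, so VC is at right angles to TC and A1 meets WQ tangentially, so VW is at right angles to WQ, with radius 7.1, so the center V sits 7.1 in from both sides at V = (57.700, 13.500). That places the tangent points at C = (64.800, 13.500) on TC and W = (57.700, 20.600) on WQ. Then |PW| = |W − P| = 61.267.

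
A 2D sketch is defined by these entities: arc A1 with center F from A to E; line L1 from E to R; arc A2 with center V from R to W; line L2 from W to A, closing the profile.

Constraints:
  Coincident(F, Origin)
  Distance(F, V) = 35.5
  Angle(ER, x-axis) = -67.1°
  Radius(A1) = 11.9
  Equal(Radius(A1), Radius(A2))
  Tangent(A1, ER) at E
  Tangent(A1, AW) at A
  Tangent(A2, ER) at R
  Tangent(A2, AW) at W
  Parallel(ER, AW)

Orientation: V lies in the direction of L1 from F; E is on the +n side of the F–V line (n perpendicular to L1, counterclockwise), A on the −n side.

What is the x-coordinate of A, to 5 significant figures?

-10.962

The slot axis is L1's direction at -67.1°, so u = (cos -67.1°, sin -67.1°) = (0.38912, -0.92119) and n = (−sin -67.1°, cos -67.1°) = (0.92119, 0.38912). F is at the origin and V lies 35.5 along u from F, so V = 35.5·u = (13.814, -32.702). Tangency of A1 to both parallel lines with radius 11.9 puts E and A at F ± 11.9·n: E = (10.962, 4.6306), A = (-10.962, -4.6306). So A.x = -10.962.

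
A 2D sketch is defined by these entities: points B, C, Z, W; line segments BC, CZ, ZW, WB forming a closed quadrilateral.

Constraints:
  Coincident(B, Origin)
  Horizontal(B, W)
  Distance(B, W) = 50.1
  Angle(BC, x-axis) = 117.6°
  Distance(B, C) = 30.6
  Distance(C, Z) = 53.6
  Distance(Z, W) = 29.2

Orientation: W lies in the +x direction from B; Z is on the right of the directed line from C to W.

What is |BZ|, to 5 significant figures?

25.797

Checks: |CZ| = 53.60 ✓; |ZW| = 29.20 ✓.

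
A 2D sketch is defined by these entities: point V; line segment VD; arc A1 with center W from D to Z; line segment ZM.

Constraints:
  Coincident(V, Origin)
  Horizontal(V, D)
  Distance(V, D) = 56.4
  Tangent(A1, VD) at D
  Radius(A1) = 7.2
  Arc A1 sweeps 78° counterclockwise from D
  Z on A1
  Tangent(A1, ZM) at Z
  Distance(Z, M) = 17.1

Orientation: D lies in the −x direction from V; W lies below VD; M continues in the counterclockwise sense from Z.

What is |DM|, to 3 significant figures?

24.8

V is at the origin; VD is horizontal with |VD| = 56.4 and D on the −x side, so D = (-56.4, 0.00). Tangency of A1 to VD means the radius WD is perpendicular to VD, so W = D + (0, -7.2) = (-56.4, -7.20). On A1, D sits at bearing 90° from W; a 78° counterclockwise sweep puts Z at bearing 168°, so Z = W + 7.2·(cos 168°, sin 168°) = (-63.4, -5.70). Tangency of A1 to ZM means the radius WZ is perpendicular to ZM, so ZM runs along (−sin 168°, cos 168°); with |ZM| = 17.1, M = (-67.0, -22.4). Then |DM| = |M − D| = 24.8.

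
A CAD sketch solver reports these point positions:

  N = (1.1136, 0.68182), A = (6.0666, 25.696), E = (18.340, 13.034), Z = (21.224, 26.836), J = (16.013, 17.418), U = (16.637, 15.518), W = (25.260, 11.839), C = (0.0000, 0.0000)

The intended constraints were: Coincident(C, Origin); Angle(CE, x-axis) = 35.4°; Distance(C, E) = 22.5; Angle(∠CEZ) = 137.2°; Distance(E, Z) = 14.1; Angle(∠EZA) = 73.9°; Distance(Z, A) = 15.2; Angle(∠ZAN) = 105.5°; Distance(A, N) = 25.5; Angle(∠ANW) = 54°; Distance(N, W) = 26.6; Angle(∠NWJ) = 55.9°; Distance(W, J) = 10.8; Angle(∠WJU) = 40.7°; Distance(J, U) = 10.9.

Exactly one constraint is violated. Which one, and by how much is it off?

Distance(J, U) = 10.9 — off by 8.90.

C = (0.00, 0.00) ✓; CE at 35.40° ✓; |CE| = 22.50 ✓; ∠CEZ = 137.2° ✓; |EZ| = 14.10 ✓; ∠EZA = 73.90° ✓; |ZA| = 15.20 ✓; ∠ZAN = 105.5° ✓; |AN| = 25.50 ✓; ∠ANW = 54.00° ✓; |NW| = 26.60 ✓; ∠NWJ = 55.90° ✓; |WJ| = 10.80 ✓; ∠WJU = 40.71° ✓; |JU| = 2.000 ✗.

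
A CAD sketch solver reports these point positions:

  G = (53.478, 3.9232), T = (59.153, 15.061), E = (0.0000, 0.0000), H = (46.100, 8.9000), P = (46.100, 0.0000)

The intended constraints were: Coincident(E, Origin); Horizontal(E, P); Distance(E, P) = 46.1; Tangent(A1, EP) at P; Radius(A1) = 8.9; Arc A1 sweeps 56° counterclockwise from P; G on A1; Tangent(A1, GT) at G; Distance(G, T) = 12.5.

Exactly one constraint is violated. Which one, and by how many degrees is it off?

Tangent(A1, GT) at G — off by 7.00°.

E = (0.00, 0.00) ✓; E.y = 0.00, P.y = 0.00 ✓; |EP| = 46.10 ✓; ∠(HP, PE) = 90.00° ✓; |HP| = 8.900 ✓; bearing(H→G) − bearing(H→P) = 56.00° ✓; |HG| = 8.900 ✓; ∠(HG, GT) = 83.00° ✗; |GT| = 12.50 ✓.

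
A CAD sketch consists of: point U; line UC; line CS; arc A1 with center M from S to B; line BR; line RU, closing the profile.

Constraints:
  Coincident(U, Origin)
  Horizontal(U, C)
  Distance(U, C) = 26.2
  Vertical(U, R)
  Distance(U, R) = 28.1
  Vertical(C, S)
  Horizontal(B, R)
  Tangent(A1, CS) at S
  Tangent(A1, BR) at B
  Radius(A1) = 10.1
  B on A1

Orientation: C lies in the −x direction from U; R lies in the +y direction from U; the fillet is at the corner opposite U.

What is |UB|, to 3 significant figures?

32.4

The virtual corner opposite U is at (-26.2, 28.1). Since A1 is tangent to CS there, MS ⟂ CS and the tangent condition forces MB to be normal to BR, with radius 10.1, so the center M sits 10.1 in from both sides at M = (-16.1, 18.0). That places the tangent points at S = (-26.2, 18.0) on CS and B = (-16.1, 28.1) on BR. Then |UB| = |B − U| = 32.4.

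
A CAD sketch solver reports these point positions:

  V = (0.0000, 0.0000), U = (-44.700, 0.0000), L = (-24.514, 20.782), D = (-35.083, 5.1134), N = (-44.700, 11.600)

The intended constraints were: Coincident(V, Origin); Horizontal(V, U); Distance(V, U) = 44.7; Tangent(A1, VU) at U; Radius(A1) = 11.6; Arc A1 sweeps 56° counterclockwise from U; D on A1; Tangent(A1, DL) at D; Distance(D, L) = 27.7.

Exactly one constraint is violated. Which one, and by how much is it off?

Distance(D, L) = 27.7 — off by 8.80.

V = (0.00, 0.00) ✓; V.y = 0.00, U.y = 0.00 ✓; |VU| = 44.70 ✓; ∠(NU, UV) = 90.00° ✓; |NU| = 11.60 ✓; bearing(N→D) − bearing(N→U) = 56.00° ✓; |ND| = 11.60 ✓; ∠(ND, DL) = 90.00° ✓; |DL| = 18.90 ✗.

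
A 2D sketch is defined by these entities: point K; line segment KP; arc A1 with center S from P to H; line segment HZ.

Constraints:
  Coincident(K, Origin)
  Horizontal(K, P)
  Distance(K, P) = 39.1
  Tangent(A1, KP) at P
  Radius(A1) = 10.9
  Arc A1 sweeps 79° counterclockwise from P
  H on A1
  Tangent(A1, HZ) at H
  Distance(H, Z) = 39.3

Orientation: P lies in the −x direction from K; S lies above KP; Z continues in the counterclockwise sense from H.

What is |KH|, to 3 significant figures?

29.7

K is at the origin; KP is horizontal with |KP| = 39.1 and P on the −x side, so P = (-39.1, 0.00). The tangent condition forces SP to be normal to KP, so S = P + (0, 10.9) = (-39.1, 10.9). On A1, P sits at bearing -90° from S; a 79° counterclockwise sweep puts H at bearing -11°, so H = S + 10.9·(cos -11°, sin -11°) = (-28.4, 8.82). Then |KH| = |H − K| = 29.7.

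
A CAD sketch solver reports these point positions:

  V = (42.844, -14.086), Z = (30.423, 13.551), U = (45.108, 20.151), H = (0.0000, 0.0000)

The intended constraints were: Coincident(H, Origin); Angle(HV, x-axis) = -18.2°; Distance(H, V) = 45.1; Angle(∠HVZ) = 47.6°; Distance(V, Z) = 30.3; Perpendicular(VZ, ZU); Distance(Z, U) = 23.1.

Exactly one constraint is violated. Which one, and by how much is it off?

Distance(Z, U) = 23.1 — off by 7.00.

H = (0.00, 0.00) ✓; HV at -18.20° ✓; |HV| = 45.10 ✓; ∠HVZ = 47.60° ✓; |VZ| = 30.30 ✓; ∠(VZ, ZU) = 90.00° ✓; |ZU| = 16.10 ✗.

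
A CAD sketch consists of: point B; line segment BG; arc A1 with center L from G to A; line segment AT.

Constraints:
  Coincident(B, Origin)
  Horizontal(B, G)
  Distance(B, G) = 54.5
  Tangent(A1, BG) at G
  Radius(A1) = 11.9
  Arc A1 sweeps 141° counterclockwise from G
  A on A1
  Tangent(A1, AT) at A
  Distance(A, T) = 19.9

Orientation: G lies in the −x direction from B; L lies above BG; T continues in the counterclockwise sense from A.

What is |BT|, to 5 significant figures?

70.972

B is at the origin; BG is horizontal with |BG| = 54.5 and G on the −x side, so G = (-54.500, 0.0000). Since A1 is tangent to BG there, LG ⟂ BG, so L = G + (0, 11.9) = (-54.500, 11.900). On A1, G sits at bearing -90° from L; a 141° counterclockwise sweep puts A at bearing 51°, so A = L + 11.9·(cos 51°, sin 51°) = (-47.011, 21.148). A1 meets AT tangentially, so LA is at right angles to AT, so AT runs along (−sin 51°, cos 51°); with |AT| = 19.9, T = (-62.476, 33.672). Then |BT| = |T − B| = 70.972.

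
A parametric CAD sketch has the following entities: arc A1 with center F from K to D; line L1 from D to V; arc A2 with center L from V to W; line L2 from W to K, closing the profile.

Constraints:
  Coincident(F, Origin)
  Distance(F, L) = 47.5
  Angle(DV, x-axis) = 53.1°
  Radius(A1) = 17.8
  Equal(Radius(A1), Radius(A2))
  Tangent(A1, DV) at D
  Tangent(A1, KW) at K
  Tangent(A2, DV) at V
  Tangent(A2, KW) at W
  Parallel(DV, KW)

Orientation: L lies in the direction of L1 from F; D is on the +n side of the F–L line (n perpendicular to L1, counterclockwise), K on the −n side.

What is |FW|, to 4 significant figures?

50.73

The slot axis is L1's direction at 53.1°, so u = (cos 53.1°, sin 53.1°) = (0.6004, 0.7997) and n = (−sin 53.1°, cos 53.1°) = (-0.7997, 0.6004). F is at the origin and L lies 47.5 along u from F, so L = 47.5·u = (28.52, 37.99). Tangency of A1 to both parallel lines with radius 17.8 puts D and K at F ± 17.8·n: D = (-14.23, 10.69), K = (14.23, -10.69). Equal radii place V and W the same way about L: V = L + 17.8·n = (14.29, 48.67), W = L − 17.8·n = (42.75, 27.30). Then |FW| = |W − F| = 50.73.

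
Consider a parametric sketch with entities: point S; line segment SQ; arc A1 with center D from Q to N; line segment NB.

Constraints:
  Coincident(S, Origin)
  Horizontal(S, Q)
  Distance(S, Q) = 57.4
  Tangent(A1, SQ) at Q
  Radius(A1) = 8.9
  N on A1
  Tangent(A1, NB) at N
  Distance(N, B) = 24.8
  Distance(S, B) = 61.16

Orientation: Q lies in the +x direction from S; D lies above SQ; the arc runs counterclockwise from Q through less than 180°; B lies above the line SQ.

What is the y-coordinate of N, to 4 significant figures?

13.97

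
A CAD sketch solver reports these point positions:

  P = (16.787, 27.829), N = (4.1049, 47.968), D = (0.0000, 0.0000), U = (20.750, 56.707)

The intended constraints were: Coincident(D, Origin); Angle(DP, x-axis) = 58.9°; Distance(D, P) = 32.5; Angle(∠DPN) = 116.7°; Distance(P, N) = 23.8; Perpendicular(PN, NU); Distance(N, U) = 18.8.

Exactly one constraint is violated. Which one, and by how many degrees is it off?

Perpendicular(PN, NU) — off by 4.50°.

D = (0.00, 0.00) ✓; DP at 58.90° ✓; |DP| = 32.50 ✓; ∠DPN = 116.7° ✓; |PN| = 23.80 ✓; ∠(PN, NU) = 94.50° ✗; |NU| = 18.80 ✓.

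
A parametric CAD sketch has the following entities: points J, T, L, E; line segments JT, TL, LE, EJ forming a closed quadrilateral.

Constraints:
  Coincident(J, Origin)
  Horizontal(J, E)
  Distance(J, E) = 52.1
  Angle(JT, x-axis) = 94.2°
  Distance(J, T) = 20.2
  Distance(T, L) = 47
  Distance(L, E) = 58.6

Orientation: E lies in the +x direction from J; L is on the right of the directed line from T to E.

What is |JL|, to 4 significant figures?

26.83

J is at the origin; JE is horizontal with |JE| = 52.1 and E in +x, so E = (52.1, 0). JT runs at 94.2° with |JT| = 20.2, so T = (-1.479, 20.15). L is determined by |TL| = 47.0 and |LE| = 58.6 together: it lies at the intersection of circle(T, 47.0) and circle(E, 58.6). With |TE| = 57.24, the foot of the radical line on TE is 17.92 from T and the perpendicular offset is √(47.0² − 17.92²) = 43.45. Taking the right-of-TE solution: L = (0.003308, -26.83).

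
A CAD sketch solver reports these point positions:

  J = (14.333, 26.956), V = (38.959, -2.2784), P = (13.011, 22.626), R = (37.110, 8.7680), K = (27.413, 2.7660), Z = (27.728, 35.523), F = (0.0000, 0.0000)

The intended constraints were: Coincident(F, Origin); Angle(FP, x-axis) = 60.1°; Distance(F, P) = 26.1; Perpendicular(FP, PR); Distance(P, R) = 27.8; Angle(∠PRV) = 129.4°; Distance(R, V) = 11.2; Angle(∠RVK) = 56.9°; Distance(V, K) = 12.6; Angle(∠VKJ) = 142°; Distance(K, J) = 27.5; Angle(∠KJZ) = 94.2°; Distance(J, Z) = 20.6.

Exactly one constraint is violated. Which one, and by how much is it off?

Distance(J, Z) = 20.6 — off by 4.70.

F = (0.00, 0.00) ✓; FP at 60.10° ✓; |FP| = 26.10 ✓; ∠(FP, PR) = 90.00° ✓; |PR| = 27.80 ✓; ∠PRV = 129.4° ✓; |RV| = 11.20 ✓; ∠RVK = 56.90° ✓; |VK| = 12.60 ✓; ∠VKJ = 142.0° ✓; |KJ| = 27.50 ✓; ∠KJZ = 94.20° ✓; |JZ| = 15.90 ✗.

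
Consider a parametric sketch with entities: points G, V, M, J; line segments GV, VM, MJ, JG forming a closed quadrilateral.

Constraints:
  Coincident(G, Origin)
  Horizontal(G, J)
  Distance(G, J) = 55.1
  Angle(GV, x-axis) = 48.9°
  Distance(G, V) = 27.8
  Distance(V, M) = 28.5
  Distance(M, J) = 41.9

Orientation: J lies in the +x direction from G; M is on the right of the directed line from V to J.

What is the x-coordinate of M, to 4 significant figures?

13.82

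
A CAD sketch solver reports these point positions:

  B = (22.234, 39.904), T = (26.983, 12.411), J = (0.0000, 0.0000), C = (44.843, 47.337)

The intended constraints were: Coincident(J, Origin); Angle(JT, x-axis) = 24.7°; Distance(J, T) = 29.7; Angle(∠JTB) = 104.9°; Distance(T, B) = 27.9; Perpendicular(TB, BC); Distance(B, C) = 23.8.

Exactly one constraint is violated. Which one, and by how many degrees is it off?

Perpendicular(TB, BC) — off by 8.40°.

J = (0.00, 0.00) ✓; JT at 24.70° ✓; |JT| = 29.70 ✓; ∠JTB = 104.9° ✓; |TB| = 27.90 ✓; ∠(TB, BC) = 81.60° ✗; |BC| = 23.80 ✓.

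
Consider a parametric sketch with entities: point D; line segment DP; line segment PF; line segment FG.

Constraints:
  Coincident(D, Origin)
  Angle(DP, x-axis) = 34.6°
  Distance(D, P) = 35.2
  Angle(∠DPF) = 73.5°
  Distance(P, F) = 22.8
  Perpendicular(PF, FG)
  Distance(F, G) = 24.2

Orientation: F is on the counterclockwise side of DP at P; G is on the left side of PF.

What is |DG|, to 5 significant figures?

15.972

D is at the origin; DP runs at 34.6° with length 35.2, so P = 35.2·(cos 34.6°, sin 34.6°) = (28.974, 19.988). ∠DPF = 73.5°, so PF runs at 34.6° + (180° − 73.5°) = 141.10° from the x-axis; with |PF| = 22.8, F = P + 22.8·(cos 141.10°, sin 141.10°) = (11.230, 34.306). The perpendicularity gives FG at right angles to PF; with |FG| = 24.2 on the left of PF, G = F + 24.2·(-0.62796, -0.77824) = (-3.9662, 15.472). Then |DG| = |G − D| = 15.972.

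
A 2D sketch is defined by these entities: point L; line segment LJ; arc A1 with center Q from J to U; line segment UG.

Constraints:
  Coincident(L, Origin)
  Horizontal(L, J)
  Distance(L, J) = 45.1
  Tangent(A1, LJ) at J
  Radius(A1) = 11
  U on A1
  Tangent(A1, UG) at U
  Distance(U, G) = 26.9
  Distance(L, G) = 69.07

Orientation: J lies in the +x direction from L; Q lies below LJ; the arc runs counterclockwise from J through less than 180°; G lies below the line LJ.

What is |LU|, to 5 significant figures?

42.621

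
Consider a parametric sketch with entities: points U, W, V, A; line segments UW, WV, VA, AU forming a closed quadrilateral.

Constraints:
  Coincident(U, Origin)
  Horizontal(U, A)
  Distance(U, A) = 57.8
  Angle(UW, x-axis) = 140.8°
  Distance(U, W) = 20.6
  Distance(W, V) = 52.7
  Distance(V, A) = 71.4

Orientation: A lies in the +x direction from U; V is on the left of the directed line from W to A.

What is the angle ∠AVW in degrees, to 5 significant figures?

72.487°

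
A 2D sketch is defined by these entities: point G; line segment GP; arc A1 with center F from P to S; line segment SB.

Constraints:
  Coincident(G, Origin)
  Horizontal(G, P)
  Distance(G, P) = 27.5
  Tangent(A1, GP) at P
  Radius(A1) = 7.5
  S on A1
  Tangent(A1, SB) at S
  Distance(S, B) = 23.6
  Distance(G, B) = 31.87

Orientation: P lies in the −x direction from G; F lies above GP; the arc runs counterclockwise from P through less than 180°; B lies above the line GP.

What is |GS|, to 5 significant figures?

21.005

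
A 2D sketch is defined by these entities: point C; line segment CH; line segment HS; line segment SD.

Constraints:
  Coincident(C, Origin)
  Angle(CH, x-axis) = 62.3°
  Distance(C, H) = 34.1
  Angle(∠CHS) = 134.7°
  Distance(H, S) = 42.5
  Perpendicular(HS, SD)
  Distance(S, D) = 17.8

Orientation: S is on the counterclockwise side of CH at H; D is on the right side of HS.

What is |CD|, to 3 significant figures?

78.7

C is at the origin; CH runs at 62.3° with length 34.1, so H = 34.1·(cos 62.3°, sin 62.3°) = (15.9, 30.2). ∠CHS = 134.7°, so HS runs at 62.3° + (180° − 134.7°) = 108° from the x-axis; with |HS| = 42.5, S = H + 42.5·(cos 108°, sin 108°) = (3.00, 70.7). HS is perpendicular to SD; with |SD| = 17.8 on the right of HS, D = S + 17.8·(0.953, 0.302) = (20.0, 76.1). Then |CD| = |D − C| = 78.7.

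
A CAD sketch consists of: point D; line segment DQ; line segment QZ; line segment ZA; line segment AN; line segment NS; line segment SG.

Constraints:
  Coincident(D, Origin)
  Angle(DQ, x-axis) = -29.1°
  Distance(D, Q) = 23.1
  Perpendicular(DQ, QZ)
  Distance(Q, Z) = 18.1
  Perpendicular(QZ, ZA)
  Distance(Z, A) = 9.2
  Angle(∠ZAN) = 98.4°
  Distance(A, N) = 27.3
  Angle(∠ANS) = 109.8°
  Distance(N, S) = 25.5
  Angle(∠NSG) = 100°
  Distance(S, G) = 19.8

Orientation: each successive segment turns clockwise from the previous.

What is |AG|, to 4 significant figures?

38.68

D is at the origin; DQ runs at -29.1° with length 23.1, so Q = (20.18, -11.23). DQ is perpendicular to QZ, so QZ runs at -119.1°; with |QZ| = 18.1, Z = (11.38, -27.05). QZ is perpendicular to ZA, so ZA runs at 150.9°; with |ZA| = 9.2, A = (3.343, -22.58). ∠ZAN = 98.4° gives AN at 69.30° from the x-axis; with |AN| = 27.3, N = (12.99, 2.962). ∠ANS = 109.8° gives NS at -0.9000° from the x-axis; with |NS| = 25.5, S = (38.49, 2.562). ∠NSG = 100.0° gives SG at -80.90° from the x-axis; with |SG| = 19.8, G = (41.62, -16.99). Then |AG| = |G − A| = 38.68.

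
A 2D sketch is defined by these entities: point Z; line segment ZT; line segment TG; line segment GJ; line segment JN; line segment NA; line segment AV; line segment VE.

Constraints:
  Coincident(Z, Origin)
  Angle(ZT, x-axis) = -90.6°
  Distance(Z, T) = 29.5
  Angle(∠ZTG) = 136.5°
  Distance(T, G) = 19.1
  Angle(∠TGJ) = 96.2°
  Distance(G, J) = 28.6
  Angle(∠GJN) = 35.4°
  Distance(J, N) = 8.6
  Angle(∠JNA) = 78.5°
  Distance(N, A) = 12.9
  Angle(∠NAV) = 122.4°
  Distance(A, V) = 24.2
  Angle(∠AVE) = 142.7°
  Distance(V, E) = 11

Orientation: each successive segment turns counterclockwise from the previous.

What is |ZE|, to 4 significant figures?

76.95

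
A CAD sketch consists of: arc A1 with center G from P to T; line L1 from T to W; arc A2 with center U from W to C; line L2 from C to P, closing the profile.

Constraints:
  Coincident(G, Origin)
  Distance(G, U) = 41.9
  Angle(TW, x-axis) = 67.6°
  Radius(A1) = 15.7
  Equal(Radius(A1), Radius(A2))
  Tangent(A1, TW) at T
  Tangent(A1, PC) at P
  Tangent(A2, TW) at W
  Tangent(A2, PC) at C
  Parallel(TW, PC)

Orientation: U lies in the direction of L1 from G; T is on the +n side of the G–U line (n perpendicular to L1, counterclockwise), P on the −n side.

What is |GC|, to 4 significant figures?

44.74

The slot axis is L1's direction at 67.6°, so u = (cos 67.6°, sin 67.6°) = (0.3811, 0.9245) and n = (−sin 67.6°, cos 67.6°) = (-0.9245, 0.3811). G is at the origin and U lies 41.9 along u from G, so U = 41.9·u = (15.97, 38.74). Tangency of A1 to both parallel lines with radius 15.7 puts T and P at G ± 15.7·n: T = (-14.52, 5.983), P = (14.52, -5.983). Equal radii place W and C the same way about U: W = U + 15.7·n = (1.451, 44.72), C = U − 15.7·n = (30.48, 32.76). Then |GC| = |C − G| = 44.74.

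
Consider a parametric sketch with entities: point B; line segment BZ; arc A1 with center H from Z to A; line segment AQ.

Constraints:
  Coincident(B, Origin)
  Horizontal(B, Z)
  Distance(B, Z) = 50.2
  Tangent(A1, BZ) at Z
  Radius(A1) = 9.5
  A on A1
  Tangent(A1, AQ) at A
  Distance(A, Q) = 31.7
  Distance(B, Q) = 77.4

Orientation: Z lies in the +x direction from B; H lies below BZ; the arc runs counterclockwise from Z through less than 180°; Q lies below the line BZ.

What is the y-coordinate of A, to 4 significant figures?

-16.61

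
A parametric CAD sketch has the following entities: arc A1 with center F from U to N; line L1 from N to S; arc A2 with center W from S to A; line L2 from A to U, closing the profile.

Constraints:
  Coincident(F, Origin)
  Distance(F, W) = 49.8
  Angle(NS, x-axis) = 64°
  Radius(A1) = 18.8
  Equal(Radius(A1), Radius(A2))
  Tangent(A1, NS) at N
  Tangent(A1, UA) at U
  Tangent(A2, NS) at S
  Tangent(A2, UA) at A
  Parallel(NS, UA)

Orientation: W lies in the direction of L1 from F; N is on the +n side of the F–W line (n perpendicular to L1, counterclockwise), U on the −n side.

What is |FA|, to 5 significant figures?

53.230

Tangency of A1 to both parallel lines with radius 18.8 puts N and U at F ± 18.8·n: N = (-16.897, 8.2414), U = (16.897, -8.2414). Equal radii place S and A the same way about W: S = W + 18.8·n = (4.9336, 53.001), A = W − 18.8·n = (38.728, 36.519). Then |FA| = |A − F| = 53.230.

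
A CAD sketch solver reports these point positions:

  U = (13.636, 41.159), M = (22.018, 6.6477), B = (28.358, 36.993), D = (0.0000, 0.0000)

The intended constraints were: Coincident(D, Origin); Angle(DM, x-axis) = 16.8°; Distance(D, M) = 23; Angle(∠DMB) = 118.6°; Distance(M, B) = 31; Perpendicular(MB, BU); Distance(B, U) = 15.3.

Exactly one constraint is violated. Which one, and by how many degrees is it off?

Perpendicular(MB, BU) — off by 4.00°.

D = (0.00, 0.00) ✓; DM at 16.80° ✓; |DM| = 23.00 ✓; ∠DMB = 118.6° ✓; |MB| = 31.00 ✓; ∠(MB, BU) = 86.00° ✗; |BU| = 15.30 ✓.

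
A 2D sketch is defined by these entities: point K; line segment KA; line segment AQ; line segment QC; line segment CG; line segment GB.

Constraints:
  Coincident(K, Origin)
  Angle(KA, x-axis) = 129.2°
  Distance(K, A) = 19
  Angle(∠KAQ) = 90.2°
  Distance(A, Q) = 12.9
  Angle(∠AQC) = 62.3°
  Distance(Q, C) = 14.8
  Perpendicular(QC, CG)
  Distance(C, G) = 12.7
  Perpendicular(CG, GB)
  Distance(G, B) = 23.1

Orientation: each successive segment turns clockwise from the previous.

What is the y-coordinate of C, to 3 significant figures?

8.42

∠KAQ = 90.2° gives AQ at 39.4° from the x-axis; with |AQ| = 12.9, Q = (-2.04, 22.9). ∠AQC = 62.3° gives QC at -78.3° from the x-axis; with |QC| = 14.8, C = (0.961, 8.42). So C.y = 8.42.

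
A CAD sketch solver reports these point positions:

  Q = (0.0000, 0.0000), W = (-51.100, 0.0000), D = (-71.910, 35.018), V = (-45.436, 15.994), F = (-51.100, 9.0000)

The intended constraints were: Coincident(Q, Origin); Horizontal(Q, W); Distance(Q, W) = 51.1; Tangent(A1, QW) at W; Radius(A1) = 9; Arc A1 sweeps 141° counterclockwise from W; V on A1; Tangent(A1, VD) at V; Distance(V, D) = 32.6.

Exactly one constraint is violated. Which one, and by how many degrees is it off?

Tangent(A1, VD) at V — off by 3.30°.

Q = (0.00, 0.00) ✓; Q.y = 0.00, W.y = 0.00 ✓; |QW| = 51.10 ✓; ∠(FW, WQ) = 90.00° ✓; |FW| = 9.000 ✓; bearing(F→V) − bearing(F→W) = 141.0° ✓; |FV| = 9.000 ✓; ∠(FV, VD) = 86.70° ✗; |VD| = 32.60 ✓.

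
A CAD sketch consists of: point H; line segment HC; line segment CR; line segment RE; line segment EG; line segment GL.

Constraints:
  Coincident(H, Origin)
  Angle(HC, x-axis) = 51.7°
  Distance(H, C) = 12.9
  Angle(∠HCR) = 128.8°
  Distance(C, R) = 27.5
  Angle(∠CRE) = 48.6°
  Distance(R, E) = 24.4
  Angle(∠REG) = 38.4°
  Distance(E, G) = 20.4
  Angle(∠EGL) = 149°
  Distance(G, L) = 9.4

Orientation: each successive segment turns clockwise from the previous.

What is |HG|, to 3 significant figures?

23.8

H is at the origin; HC runs at 51.7° with length 12.9, so C = (8.00, 10.1). ∠HCR = 128.8° gives CR at 0.500° from the x-axis; with |CR| = 27.5, R = (35.5, 10.4). ∠CRE = 48.6° gives RE at -131° from the x-axis; with |RE| = 24.4, E = (19.5, -8.08). ∠REG = 38.4° gives EG at 87.5° from the x-axis; with |EG| = 20.4, G = (20.4, 12.3). Then |HG| = |G − H| = 23.8.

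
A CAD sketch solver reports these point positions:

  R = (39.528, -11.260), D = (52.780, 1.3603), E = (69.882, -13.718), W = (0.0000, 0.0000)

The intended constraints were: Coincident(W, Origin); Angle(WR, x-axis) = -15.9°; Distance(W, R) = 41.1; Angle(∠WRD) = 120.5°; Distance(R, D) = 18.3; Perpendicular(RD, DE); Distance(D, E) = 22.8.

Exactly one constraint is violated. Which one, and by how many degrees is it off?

Perpendicular(RD, DE) — off by 5.00°.

W = (0.00, 0.00) ✓; WR at -15.90° ✓; |WR| = 41.10 ✓; ∠WRD = 120.5° ✓; |RD| = 18.30 ✓; ∠(RD, DE) = 85.00° ✗; |DE| = 22.80 ✓.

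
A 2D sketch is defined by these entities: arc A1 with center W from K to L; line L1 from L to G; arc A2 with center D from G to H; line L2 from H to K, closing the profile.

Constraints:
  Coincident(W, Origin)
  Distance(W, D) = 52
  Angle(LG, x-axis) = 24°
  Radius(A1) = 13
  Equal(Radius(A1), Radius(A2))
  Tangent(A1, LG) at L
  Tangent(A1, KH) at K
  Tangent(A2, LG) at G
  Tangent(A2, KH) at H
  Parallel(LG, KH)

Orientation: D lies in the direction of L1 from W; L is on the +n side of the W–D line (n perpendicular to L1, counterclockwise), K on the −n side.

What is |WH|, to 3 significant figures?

53.6

The slot axis is L1's direction at 24.0°, so u = (cos 24.0°, sin 24.0°) = (0.914, 0.407) and n = (−sin 24.0°, cos 24.0°) = (-0.407, 0.914). W is at the origin and D lies 52.0 along u from W, so D = 52.0·u = (47.5, 21.2). Tangency of A1 to both parallel lines with radius 13.0 puts L and K at W ± 13.0·n: L = (-5.29, 11.9), K = (5.29, -11.9). Equal radii place G and H the same way about D: G = D + 13.0·n = (42.2, 33.0), H = D − 13.0·n = (52.8, 9.27). Then |WH| = |H − W| = 53.6.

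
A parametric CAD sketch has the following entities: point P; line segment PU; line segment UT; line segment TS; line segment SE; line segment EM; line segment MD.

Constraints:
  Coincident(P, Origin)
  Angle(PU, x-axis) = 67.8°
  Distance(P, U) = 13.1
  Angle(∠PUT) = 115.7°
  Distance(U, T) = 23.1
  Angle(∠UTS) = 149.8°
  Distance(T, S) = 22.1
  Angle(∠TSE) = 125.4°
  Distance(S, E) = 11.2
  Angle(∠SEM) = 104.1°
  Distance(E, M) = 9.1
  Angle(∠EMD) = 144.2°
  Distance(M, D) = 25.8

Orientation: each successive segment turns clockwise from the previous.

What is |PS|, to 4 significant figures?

47.89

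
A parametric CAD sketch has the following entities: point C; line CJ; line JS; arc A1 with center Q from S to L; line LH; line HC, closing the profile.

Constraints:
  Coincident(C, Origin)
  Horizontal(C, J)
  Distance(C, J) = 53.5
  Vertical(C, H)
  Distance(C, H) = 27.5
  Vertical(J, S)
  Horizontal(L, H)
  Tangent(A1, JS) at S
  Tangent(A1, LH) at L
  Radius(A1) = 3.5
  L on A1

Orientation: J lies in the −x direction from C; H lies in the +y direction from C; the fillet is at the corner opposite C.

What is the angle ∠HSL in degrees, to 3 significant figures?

41.3°

C is at the origin; C and J share the same y with |CJ| = 53.5 and J on the −x side, so J = (-53.5, 0.00). CH is vertical with |CH| = 27.5 and H on the +y side, so H = (0.00, 27.5). The virtual corner opposite C is at (-53.5, 27.5). The tangent condition forces QS to be normal to JS and tangency of A1 to LH means the radius QL is perpendicular to LH, with radius 3.5, so the center Q sits 3.5 in from both sides at Q = (-50.0, 24.0). That places the tangent points at S = (-53.5, 24.0) on JS and L = (-50.0, 27.5) on LH. Then cos ∠HSL = SH·SL / (|SH||SL|), giving 41.3°.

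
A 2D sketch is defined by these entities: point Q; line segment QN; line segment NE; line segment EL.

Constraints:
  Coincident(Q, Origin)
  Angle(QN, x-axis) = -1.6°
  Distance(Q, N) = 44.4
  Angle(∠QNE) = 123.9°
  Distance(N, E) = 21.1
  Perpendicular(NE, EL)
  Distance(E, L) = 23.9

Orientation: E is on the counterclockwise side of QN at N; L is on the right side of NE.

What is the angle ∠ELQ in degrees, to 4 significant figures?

37.05°

Q is at the origin; QN runs at -1.6° with length 44.4, so N = 44.4·(cos -1.6°, sin -1.6°) = (44.38, -1.240). ∠QNE = 123.9°, so NE runs at -1.6° + (180° − 123.9°) = 54.50° from the x-axis; with |NE| = 21.1, E = N + 21.1·(cos 54.50°, sin 54.50°) = (56.64, 15.94). The perpendicularity gives EL at right angles to NE; with |EL| = 23.9 on the right of NE, L = E + 23.9·(0.8141, -0.5807) = (76.09, 2.059). Then cos ∠ELQ = LE·LQ / (|LE||LQ|), giving 37.05°.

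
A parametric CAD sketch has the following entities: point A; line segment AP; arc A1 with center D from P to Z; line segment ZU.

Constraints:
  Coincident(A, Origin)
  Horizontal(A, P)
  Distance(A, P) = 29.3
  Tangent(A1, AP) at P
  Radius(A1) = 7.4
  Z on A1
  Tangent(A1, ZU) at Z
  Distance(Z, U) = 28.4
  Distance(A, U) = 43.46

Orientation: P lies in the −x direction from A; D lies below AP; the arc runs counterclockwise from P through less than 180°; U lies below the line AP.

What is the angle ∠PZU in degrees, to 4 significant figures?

122.5°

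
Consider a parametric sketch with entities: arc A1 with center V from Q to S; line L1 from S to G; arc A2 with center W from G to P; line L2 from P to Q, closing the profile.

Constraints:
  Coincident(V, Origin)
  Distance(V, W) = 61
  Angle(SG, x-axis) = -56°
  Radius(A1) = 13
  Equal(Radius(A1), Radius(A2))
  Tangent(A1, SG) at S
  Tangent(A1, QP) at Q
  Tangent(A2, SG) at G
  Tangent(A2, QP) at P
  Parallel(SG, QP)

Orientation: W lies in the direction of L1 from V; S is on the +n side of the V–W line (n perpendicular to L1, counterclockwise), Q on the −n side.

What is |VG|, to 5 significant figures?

62.370

Tangency of A1 to both parallel lines with radius 13.0 puts S and Q at V ± 13.0·n: S = (10.777, 7.2695), Q = (-10.777, -7.2695). Equal radii place G and P the same way about W: G = W + 13.0·n = (44.888, -43.302), P = W − 13.0·n = (23.333, -57.841). Then |VG| = |G − V| = 62.370.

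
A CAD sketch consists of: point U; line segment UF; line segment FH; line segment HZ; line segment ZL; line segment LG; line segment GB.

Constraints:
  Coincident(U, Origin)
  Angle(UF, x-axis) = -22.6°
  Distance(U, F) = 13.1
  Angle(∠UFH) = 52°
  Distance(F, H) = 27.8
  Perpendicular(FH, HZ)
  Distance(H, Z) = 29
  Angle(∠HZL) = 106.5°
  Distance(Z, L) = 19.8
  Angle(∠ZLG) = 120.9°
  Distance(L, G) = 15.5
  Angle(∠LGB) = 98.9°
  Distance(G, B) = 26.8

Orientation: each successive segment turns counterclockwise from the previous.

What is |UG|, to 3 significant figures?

17.4

∠HZL = 106.5° gives ZL at -91.1° from the x-axis; with |ZL| = 19.8, L = (-23.6, -5.73). ∠ZLG = 120.9° gives LG at -32.0° from the x-axis; with |LG| = 15.5, G = (-10.5, -13.9). Then |UG| = |G − U| = 17.4.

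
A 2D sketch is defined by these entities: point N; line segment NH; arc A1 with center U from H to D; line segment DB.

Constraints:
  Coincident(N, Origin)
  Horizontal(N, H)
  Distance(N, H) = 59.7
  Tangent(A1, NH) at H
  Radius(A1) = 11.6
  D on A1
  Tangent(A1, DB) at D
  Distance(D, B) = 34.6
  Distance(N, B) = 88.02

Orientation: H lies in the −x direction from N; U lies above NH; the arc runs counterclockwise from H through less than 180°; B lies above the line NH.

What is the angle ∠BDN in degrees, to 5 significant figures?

156.34°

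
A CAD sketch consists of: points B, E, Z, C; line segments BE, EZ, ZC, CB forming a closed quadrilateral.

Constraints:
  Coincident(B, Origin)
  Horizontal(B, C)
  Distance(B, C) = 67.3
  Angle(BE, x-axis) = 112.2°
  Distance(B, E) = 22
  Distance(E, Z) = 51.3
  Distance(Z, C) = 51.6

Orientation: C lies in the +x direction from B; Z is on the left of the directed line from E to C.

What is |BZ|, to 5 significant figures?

56.975

Checks: |EZ| = 51.30 ✓; |ZC| = 51.60 ✓.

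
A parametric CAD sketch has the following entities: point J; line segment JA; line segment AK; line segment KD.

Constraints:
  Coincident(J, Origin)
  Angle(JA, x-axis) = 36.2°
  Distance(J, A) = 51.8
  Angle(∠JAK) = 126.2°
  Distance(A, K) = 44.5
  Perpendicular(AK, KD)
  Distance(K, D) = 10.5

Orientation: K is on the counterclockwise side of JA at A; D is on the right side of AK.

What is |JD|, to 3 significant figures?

91.5

J is at the origin; JA runs at 36.2° with length 51.8, so A = 51.8·(cos 36.2°, sin 36.2°) = (41.8, 30.6). ∠JAK = 126.2°, so AK runs at 36.2° + (180° − 126.2°) = 90.0° from the x-axis; with |AK| = 44.5, K = A + 44.5·(cos 90.0°, sin 90.0°) = (41.8, 75.1). The perpendicularity gives KD at right angles to AK; with |KD| = 10.5 on the right of AK, D = K + 10.5·(1.00, -6.12e-17) = (52.3, 75.1). Then |JD| = |D − J| = 91.5.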